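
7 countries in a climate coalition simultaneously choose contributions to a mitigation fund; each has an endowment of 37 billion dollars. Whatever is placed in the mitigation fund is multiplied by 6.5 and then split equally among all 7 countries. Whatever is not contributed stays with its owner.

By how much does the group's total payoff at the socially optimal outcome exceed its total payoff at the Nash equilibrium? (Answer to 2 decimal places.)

Each contributed unit returns 6.5/7 = 0.9286 to its contributor — below 1 — so contributing 0 is dominant for every player. At the Nash equilibrium everyone keeps their 37, and the group total is 7 × 37 = 259.
Each contributed unit returns 6.500 to the group as a whole (0.9286 to each of 7 players), which exceeds 1, so the social optimum is full contribution: group total = 6.500 × 259 = 1683.50.
Efficiency loss = 1683.50 − 259 = 1424.50.

1424.50 billion dollars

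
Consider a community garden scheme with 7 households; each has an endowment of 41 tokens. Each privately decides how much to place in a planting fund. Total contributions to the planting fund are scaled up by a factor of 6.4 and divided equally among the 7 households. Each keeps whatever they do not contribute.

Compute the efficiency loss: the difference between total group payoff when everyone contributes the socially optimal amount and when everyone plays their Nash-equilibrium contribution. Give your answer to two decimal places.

Each contributed unit returns 6.4/7 = 0.9143 to its contributor — below 1 — so contributing 0 is dominant for every player. At the Nash equilibrium everyone keeps their 41, and the group total is 7 × 41 = 287.
Each contributed unit returns 6.400 to the group as a whole (0.9143 to each of 7 players), which exceeds 1, so the social optimum is full contribution: group total = 6.400 × 287 = 1836.80.
Efficiency loss = 1836.80 − 287 = 1549.80.

1549.80 tokens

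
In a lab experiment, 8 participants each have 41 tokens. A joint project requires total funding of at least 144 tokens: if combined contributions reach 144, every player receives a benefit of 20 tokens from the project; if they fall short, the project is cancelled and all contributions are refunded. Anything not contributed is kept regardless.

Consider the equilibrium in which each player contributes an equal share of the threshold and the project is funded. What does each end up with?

Equal share of the threshold: 144/8 = 18.
At this profile no one gains by cutting their contribution: any cut drops the total below 144, the project is cancelled, contributions are refunded, and the deviator ends with 41, which is less than 41 − 18 + 20 = 43. Contributing more than 18 just wastes the excess. So contributing exactly 18 is a best response.
Each player's payoff: 41 − 18 + 20 = 43.

43 tokens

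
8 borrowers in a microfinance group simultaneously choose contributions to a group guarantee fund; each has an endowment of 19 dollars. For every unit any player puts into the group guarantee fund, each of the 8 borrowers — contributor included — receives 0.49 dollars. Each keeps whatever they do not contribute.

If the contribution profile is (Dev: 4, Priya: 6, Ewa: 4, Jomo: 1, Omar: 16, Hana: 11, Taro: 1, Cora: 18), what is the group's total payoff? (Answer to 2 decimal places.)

Total contributed: 4 + 6 + 4 + 1 + 16 + 11 + 1 + 18 = 61; total kept: 8 × 19 − 61 = 91.
The group guarantee fund pays out 0.49 × 8 × 61 = 239.12 in aggregate.
Group total = 91 + 239.12 = 330.12.

330.12 dollars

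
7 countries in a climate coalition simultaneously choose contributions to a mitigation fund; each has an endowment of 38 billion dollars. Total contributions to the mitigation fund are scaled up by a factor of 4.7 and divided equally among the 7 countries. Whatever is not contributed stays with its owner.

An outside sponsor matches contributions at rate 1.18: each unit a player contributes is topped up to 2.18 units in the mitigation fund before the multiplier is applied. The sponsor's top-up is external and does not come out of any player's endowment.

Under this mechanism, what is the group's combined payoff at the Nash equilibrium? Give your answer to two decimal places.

The effective private return per unit is now 4.7 × 2.18 / 7 = 1.4637 > 1, so every player's dominant strategy flips to full contribution.
At the Nash equilibrium everyone contributes 38. Group total payoff = 4.7 × 2.18 × 266 = 2725.44.

2725.44 billion dollars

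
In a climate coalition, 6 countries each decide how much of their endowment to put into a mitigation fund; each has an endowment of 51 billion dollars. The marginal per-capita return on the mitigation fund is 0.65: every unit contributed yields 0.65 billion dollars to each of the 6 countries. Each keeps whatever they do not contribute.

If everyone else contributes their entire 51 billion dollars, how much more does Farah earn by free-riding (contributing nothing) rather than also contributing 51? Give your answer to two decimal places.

17.85 billion dollars

Switching from a contribution of 51 to 0 lets Farah keep an extra 51 billion dollars, but lowers the mitigation fund by 51, which costs Farah their own share of that drop: 0.65 × 51 = 33.15.
Net gain = 51 − 33.15 = 17.85. The private return per contributed unit (0.65) is below 1, so free-riding is indeed the best response regardless of what the others do.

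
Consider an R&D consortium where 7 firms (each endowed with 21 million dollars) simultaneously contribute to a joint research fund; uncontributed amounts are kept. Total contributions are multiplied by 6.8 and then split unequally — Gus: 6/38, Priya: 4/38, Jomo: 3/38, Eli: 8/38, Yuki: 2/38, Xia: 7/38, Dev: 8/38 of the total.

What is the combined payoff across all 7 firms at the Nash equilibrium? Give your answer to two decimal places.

Player j's private return per contributed unit is 6.8 × (j's share). Contributing is weakly dominant for j when that share is at least 1/6.8 = 0.1471, and contributing 0 is dominant otherwise.
The shares above 0.1471 belong to Gus, Eli, Xia and Dev, contributing 21 each; the remaining 3 contribute 0. Total contributed: 84.
The joint research fund pays out 6.8 × 84 = 571.20 in total (split across the unequal shares, but the aggregate is all that matters for the group sum).
The 3 free-riders keep 21 each, adding 63. Group total = 63 + 571.20 = 634.20.

634.20 million dollars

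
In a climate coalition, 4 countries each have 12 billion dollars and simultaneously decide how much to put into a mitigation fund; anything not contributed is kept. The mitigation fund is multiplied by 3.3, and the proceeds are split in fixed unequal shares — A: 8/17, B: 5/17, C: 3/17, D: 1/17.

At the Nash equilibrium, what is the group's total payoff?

A player with share s gets back 3.3·s per unit contributed, so full contribution is dominant for anyone with s > 1/3.3 = 0.3030 and zero contribution is dominant for anyone below.
Only A (8/17) clears that bar, contributing 12; the remaining 3 contribute 0. Total contributed: 12.
The mitigation fund pays out 3.3 × 12 = 39.60 in total (split across the unequal shares, but the aggregate is all that matters for the group sum).
The 3 free-riders keep 12 each, adding 36. Group total = 36 + 39.60 = 75.60.

75.60 billion dollars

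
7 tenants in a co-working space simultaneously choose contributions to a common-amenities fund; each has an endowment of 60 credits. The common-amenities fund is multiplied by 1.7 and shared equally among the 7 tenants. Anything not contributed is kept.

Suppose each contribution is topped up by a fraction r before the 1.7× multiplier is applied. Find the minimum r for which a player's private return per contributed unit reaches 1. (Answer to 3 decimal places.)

With matching at rate r, one contributed unit becomes (1 + r) in the common-amenities fund and returns 1.7 × (1 + r) / 7 to the contributor.
Setting this equal to 1: 1 + r = 7/1.7 = 4.1176.
So the minimum matching rate is r = 4.1176 − 1 = 3.118.

3.118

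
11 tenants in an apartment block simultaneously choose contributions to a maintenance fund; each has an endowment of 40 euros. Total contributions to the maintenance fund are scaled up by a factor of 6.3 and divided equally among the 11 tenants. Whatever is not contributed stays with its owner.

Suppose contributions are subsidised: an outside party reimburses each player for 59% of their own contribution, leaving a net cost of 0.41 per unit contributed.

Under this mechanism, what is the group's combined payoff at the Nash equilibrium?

3031.60 euros

The effective private return per unit is now (6.3/11) / 0.41 = 1.3969 > 1, so every player's dominant strategy flips to full contribution.
At the Nash equilibrium everyone contributes 40. Group total payoff = 11 × (40 × 0.59 + 6.3 × 40) = 3031.60.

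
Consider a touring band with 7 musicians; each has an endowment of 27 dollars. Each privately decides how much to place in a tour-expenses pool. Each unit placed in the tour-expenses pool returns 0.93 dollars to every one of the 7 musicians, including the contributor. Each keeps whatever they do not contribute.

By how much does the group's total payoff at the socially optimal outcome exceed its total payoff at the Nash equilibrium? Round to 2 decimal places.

The private return per contributed unit is 0.93 < 1, so contributing 0 is dominant for every player. At the Nash equilibrium everyone keeps their 27, and the group total is 7 × 27 = 189.
Each contributed unit returns 6.510 to the group as a whole (0.93 to each of 7 players), which exceeds 1, so the social optimum is full contribution: group total = 6.510 × 189 = 1230.39.
Efficiency loss = 1230.39 − 189 = 1041.39.

1041.39 dollars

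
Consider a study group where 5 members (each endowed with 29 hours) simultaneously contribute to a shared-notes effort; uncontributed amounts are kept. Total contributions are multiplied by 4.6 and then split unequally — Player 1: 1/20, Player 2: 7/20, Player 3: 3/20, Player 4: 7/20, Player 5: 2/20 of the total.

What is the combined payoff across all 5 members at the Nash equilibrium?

Player j's private return per contributed unit is 4.6 × (j's share). Contributing is weakly dominant for j when that share is at least 1/4.6 = 0.2174, and contributing 0 is dominant otherwise.
Player 2 and Player 4 clear that bar, contributing 29 each; the remaining 3 contribute 0. Total contributed: 58.
The shared-notes effort pays out 4.6 × 58 = 266.80 in total (split across the unequal shares, but the aggregate is all that matters for the group sum).
The 3 free-riders keep 29 each, adding 87. Group total = 87 + 266.80 = 353.80.

353.80 hours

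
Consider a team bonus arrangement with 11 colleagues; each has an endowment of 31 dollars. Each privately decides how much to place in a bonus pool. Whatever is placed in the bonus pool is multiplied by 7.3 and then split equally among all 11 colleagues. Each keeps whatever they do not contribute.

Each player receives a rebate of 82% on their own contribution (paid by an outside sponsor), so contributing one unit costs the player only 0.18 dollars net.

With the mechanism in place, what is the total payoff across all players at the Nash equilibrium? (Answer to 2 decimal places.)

2768.92 dollars

With the mechanism, a contributed unit returns (7.3/11) / 0.18 = 3.6869 per unit of net cost to the contributor — now above 1 — so contributing fully is weakly dominant for every player.
So the Nash equilibrium is full contribution by all 11; the group earns 11 × (31 × 0.82 + 7.3 × 31) = 2768.92.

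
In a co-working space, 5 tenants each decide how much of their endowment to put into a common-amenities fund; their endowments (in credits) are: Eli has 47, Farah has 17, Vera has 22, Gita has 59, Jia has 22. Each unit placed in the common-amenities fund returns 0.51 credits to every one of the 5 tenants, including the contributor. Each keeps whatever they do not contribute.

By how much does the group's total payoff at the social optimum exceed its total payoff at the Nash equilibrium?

258.85 credits

The private return per contributed unit is 0.51 < 1 for everyone, so the Nash equilibrium is zero contribution and the group total is Σ E_j = 47 + 17 + 22 + 59 + 22 = 167.
Each contributed unit returns 2.550 to the group, so the social optimum is full contribution by everyone: group total = 2.550 × 167 = 425.85.
Efficiency loss = (2.550 − 1) × 167 = 258.85.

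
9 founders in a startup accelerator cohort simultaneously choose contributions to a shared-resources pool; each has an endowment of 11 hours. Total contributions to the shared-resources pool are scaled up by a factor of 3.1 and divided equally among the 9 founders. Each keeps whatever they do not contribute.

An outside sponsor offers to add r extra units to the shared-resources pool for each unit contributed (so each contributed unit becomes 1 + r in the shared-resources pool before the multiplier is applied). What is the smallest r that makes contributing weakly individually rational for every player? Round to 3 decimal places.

1.903

With matching at rate r, one contributed unit becomes (1 + r) in the shared-resources pool and returns 3.1 × (1 + r) / 9 to the contributor.
Setting this equal to 1: 1 + r = 9/3.1 = 2.9032.
So the minimum matching rate is r = 2.9032 − 1 = 1.903.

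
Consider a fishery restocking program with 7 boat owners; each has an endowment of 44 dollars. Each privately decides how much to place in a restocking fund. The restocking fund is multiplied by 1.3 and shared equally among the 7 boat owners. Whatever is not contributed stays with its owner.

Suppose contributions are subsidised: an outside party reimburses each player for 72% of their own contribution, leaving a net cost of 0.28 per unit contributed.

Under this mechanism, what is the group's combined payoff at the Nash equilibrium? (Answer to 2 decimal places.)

308.00 dollars

Even with the mechanism, each unit contributed returns only (1.3/7) / 0.28 = 0.6633 per unit of net cost, so contributing nothing is still dominant.
At the Nash equilibrium no one contributes; group total payoff = 7 × 44 = 308.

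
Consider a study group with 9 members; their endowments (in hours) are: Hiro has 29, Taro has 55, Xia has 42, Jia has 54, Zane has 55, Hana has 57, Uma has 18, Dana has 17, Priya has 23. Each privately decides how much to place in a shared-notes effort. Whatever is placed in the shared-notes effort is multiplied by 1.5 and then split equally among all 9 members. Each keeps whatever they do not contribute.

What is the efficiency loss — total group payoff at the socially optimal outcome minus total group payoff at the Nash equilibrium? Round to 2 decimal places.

The private return per contributed unit is 1.5/9 = 0.1667 < 1 for every player regardless of endowment, so the Nash equilibrium is zero contribution and the group total is Σ E_j = 29 + 55 + 42 + 54 + 55 + 57 + 18 + 17 + 23 = 350.
Each contributed unit returns 1.500 to the group, so the social optimum is full contribution by everyone: group total = 1.500 × 350 = 525.00.
Efficiency loss = (1.500 − 1) × 350 = 175.00.

175.00 hours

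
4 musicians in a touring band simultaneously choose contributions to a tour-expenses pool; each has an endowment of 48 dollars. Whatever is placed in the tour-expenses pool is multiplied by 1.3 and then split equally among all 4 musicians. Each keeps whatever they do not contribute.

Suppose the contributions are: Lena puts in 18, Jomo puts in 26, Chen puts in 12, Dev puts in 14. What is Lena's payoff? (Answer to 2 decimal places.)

52.75 dollars

Total contributed: 18 + 26 + 12 + 14 = 70.
Each receives 1.3 × 70 / 4 = 22.75 from the tour-expenses pool.
Lena keeps 48 − 18 = 30, so Lena's payoff is 30 + 22.75 = 52.75.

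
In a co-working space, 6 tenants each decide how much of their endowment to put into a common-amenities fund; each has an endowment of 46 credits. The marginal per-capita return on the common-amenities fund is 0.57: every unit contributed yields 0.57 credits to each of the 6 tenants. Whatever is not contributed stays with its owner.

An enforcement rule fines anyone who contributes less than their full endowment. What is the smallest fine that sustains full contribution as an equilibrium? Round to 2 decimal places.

Given the others contribute fully, the best deviation is to contribute 0 (any partial contribution still incurs the fine and gives up units whose private return 0.57 is below 1).
Deviating from 46 to 0 saves 46 credits but forfeits the deviator's share of the drop in the common-amenities fund: 0.57 × 46 = 26.22.
So the deviation gain is 46 − 26.22 = 19.78, and the fine must be at least 19.78 credits to wipe it out.

19.78 credits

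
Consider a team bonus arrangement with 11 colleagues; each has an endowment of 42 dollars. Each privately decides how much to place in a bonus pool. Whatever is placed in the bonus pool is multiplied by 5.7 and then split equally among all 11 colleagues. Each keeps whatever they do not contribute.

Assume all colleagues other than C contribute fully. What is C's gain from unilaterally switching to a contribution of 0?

20.24 dollars

Switching from a contribution of 42 to 0 lets C keep an extra 42 dollars, but lowers the bonus pool by 42, which costs C their own share of that drop: 5.7/11 × 42 = 21.76.
Net gain = 42 − 21.76 = 20.24. The private return per contributed unit (0.5182) is below 1, so free-riding is indeed the best response regardless of what the others do.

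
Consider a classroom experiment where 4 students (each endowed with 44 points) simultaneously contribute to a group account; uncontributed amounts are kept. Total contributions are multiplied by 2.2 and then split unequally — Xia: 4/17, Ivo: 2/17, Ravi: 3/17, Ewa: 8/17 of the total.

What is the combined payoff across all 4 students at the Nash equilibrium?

Each unit j contributes comes back to j as 2.2 × (j's share), so j prefers to contribute only if that share exceeds 1/2.2 = 0.4545; otherwise keeping the unit dominates.
Only Ewa (8/17) clears that bar, contributing 44; the remaining 3 contribute 0. Total contributed: 44.
The group account pays out 2.2 × 44 = 96.80 in total (split across the unequal shares, but the aggregate is all that matters for the group sum).
The 3 free-riders keep 44 each, adding 132. Group total = 132 + 96.80 = 228.80.

228.80 points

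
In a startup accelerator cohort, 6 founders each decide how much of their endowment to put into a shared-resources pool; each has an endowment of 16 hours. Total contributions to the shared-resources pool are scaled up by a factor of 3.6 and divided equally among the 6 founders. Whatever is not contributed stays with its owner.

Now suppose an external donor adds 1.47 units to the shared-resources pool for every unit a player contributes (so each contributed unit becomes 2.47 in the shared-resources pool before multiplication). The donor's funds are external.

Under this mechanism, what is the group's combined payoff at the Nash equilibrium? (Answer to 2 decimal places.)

853.63 hours

Under the mechanism each unit contributed yields 3.6 × 2.47 / 6 = 1.4820 back to its contributor per unit of net cost, which exceeds 1, making full contribution the dominant choice for everyone.
So the Nash equilibrium is full contribution by all 6; the group earns 3.6 × 2.47 × 96 = 853.63.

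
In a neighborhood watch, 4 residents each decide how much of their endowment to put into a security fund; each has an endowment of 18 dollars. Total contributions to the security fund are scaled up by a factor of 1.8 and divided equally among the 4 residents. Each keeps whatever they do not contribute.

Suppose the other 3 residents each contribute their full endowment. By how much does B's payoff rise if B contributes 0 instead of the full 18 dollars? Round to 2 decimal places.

Switching from a contribution of 18 to 0 lets B keep an extra 18 dollars, but lowers the security fund by 18, which costs B their own share of that drop: 1.8/4 × 18 = 8.10.
Net gain = 18 − 8.10 = 9.90. The private return per contributed unit (0.4500) is below 1, so free-riding is indeed the best response regardless of what the others do.

9.90 dollars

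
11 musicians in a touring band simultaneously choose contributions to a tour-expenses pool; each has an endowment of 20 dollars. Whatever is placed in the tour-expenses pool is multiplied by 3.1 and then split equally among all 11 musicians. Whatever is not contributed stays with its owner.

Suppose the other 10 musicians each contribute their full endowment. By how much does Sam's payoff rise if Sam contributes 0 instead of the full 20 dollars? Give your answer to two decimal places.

14.36 dollars

Switching from a contribution of 20 to 0 lets Sam keep an extra 20 dollars, but lowers the tour-expenses pool by 20, which costs Sam their own share of that drop: 3.1/11 × 20 = 5.64.
Net gain = 20 − 5.64 = 14.36. The private return per contributed unit (0.2818) is below 1, so free-riding is indeed the best response regardless of what the others do.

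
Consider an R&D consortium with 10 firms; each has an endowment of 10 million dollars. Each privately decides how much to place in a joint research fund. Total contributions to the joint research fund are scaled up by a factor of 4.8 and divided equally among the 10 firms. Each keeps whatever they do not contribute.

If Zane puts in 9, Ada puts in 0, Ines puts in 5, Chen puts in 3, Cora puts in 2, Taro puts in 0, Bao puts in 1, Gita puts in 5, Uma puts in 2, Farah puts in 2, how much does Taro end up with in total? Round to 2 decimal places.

Total contributed: 9 + 0 + 5 + 3 + 2 + 0 + 1 + 5 + 2 + 2 = 29.
Each receives 4.8 × 29 / 10 = 13.92 from the joint research fund.
Taro keeps 10 − 0 = 10, so Taro's payoff is 10 + 13.92 = 23.92.

23.92 million dollars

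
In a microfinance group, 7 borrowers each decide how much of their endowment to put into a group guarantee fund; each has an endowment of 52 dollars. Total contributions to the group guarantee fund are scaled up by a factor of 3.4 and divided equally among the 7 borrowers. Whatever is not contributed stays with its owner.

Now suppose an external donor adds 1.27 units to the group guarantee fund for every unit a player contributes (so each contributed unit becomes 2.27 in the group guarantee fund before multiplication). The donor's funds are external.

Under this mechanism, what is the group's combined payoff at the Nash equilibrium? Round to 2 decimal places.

2809.35 dollars

Under the mechanism each unit contributed yields 3.4 × 2.27 / 7 = 1.1026 back to its contributor per unit of net cost, which exceeds 1, making full contribution the dominant choice for everyone.
At the Nash equilibrium everyone contributes 52. Group total payoff = 3.4 × 2.27 × 364 = 2809.35.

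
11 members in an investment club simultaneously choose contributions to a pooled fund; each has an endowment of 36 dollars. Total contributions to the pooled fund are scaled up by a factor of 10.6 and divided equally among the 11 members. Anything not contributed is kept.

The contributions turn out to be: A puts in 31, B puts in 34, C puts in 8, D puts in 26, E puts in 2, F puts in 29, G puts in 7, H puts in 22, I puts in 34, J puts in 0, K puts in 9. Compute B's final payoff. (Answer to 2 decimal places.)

Total contributed: 31 + 34 + 8 + 26 + 2 + 29 + 7 + 22 + 34 + 0 + 9 = 202.
Each receives 10.6 × 202 / 11 = 194.65 from the pooled fund.
B keeps 36 − 34 = 2, so B's payoff is 2 + 194.65 = 196.65.

196.65 dollars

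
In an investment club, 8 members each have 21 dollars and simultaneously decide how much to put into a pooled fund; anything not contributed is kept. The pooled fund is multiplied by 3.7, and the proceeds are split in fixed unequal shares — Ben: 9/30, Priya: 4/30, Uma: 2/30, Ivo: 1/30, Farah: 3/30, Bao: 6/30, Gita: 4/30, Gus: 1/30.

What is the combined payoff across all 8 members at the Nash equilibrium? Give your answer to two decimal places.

224.70 dollars

For player j, contributing a unit is worthwhile iff 3.7 × (j's share) ≥ 1, i.e. iff j's share is at least 0.2703.
Only Ben (9/30) clears that bar, contributing 21; the remaining 7 contribute 0. Total contributed: 21.
The pooled fund pays out 3.7 × 21 = 77.70 in total (split across the unequal shares, but the aggregate is all that matters for the group sum).
The 7 free-riders keep 21 each, adding 147. Group total = 147 + 77.70 = 224.70.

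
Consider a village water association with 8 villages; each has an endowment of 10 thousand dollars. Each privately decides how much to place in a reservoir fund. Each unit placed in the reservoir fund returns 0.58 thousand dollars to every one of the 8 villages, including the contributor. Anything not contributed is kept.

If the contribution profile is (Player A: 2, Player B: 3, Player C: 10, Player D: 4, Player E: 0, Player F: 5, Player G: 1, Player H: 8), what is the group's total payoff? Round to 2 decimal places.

Total contributed: 2 + 3 + 10 + 4 + 0 + 5 + 1 + 8 = 33; total kept: 8 × 10 − 33 = 47.
The reservoir fund pays out 0.58 × 8 × 33 = 153.12 in aggregate.
Group total = 47 + 153.12 = 200.12.

200.12 thousand dollars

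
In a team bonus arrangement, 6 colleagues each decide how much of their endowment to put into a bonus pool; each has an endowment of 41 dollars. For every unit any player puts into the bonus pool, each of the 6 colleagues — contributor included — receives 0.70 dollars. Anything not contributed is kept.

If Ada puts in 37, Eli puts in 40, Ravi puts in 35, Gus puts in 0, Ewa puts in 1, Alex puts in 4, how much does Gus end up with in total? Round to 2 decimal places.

Total contributed: 37 + 40 + 35 + 0 + 1 + 4 = 117.
Each receives 0.70 × 117 = 81.90 from the bonus pool.
Gus keeps 41 − 0 = 41, so Gus's payoff is 41 + 81.90 = 122.90.

122.90 dollars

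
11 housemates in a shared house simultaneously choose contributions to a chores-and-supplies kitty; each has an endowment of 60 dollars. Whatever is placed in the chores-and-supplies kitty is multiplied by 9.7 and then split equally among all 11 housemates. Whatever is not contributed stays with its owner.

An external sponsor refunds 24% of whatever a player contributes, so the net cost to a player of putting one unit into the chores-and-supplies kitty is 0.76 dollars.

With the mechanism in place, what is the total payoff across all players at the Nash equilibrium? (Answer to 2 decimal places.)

6560.40 dollars

With the mechanism, a contributed unit returns (9.7/11) / 0.76 = 1.1603 per unit of net cost to the contributor — now above 1 — so contributing fully is weakly dominant for every player.
At the Nash equilibrium everyone contributes 60. Group total payoff = 11 × (60 × 0.24 + 9.7 × 60) = 6560.40.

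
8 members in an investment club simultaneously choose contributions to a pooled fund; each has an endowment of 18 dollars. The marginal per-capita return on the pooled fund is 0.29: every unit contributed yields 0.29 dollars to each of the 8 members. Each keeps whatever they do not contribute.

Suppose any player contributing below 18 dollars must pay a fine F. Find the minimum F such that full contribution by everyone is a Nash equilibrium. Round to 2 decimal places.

12.78 dollars

Given the others contribute fully, the best deviation is to contribute 0 (any partial contribution still incurs the fine and gives up units whose private return 0.29 is below 1).
Deviating from 18 to 0 saves 18 dollars but forfeits the deviator's share of the drop in the pooled fund: 0.29 × 18 = 5.22.
So the deviation gain is 18 − 5.22 = 12.78, and the fine must be at least 12.78 dollars to wipe it out.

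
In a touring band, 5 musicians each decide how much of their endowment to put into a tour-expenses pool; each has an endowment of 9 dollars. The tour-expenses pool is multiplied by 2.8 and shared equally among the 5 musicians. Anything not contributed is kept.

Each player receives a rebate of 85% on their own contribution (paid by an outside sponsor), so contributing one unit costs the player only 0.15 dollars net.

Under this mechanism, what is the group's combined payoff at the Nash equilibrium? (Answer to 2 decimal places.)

164.25 dollars

With the mechanism, a contributed unit returns (2.8/5) / 0.15 = 3.7333 per unit of net cost to the contributor — now above 1 — so contributing fully is weakly dominant for every player.
At the Nash equilibrium everyone contributes 9. Group total payoff = 5 × (9 × 0.85 + 2.8 × 9) = 164.25.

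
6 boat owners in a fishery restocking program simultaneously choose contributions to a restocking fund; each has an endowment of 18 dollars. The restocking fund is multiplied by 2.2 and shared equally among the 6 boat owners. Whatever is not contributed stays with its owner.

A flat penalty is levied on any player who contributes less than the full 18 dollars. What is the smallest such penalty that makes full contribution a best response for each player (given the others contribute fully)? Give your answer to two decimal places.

Given the others contribute fully, the best deviation is to contribute 0 (any partial contribution still incurs the fine and gives up units whose private return 0.3667 is below 1).
Deviating from 18 to 0 saves 18 dollars but forfeits the deviator's share of the drop in the restocking fund: 2.2/6 × 18 = 6.60.
So the deviation gain is 18 − 6.60 = 11.40, and the fine must be at least 11.40 dollars to wipe it out.

11.40 dollars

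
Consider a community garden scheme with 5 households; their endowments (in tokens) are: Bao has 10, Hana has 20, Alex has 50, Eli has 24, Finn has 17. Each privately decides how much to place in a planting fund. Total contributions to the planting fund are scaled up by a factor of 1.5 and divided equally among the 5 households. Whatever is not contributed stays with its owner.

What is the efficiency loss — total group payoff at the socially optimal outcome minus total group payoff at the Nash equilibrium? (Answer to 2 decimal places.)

60.50 tokens

The private return per contributed unit is 1.5/5 = 0.3000 < 1 for every player regardless of endowment, so the Nash equilibrium is zero contribution and the group total is Σ E_j = 10 + 20 + 50 + 24 + 17 = 121.
Each contributed unit returns 1.500 to the group, so the social optimum is full contribution by everyone: group total = 1.500 × 121 = 181.50.
Efficiency loss = (1.500 − 1) × 121 = 60.50.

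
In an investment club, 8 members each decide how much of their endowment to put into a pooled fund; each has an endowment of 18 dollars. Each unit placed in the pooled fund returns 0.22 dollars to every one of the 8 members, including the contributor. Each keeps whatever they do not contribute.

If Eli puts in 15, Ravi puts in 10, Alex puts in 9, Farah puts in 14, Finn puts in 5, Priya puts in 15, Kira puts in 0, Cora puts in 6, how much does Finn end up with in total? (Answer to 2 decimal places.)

29.28 dollars

Total contributed: 15 + 10 + 9 + 14 + 5 + 15 + 0 + 6 = 74.
Each receives 0.22 × 74 = 16.28 from the pooled fund.
Finn keeps 18 − 5 = 13, so Finn's payoff is 13 + 16.28 = 29.28.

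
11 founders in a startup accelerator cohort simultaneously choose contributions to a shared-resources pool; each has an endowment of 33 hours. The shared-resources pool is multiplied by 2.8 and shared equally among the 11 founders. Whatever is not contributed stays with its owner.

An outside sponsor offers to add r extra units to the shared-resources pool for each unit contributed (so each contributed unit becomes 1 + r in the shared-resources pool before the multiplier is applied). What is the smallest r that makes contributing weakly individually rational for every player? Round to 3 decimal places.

With matching at rate r, one contributed unit becomes (1 + r) in the shared-resources pool and returns 2.8 × (1 + r) / 11 to the contributor.
Setting this equal to 1: 1 + r = 11/2.8 = 3.9286.
So the minimum matching rate is r = 3.9286 − 1 = 2.929.

2.929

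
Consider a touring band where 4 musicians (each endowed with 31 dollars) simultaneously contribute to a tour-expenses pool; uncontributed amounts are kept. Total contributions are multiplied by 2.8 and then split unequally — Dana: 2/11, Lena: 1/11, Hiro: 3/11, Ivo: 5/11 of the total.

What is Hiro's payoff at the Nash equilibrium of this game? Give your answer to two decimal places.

54.67 dollars

For player j, contributing a unit is worthwhile iff 2.8 × (j's share) ≥ 1, i.e. iff j's share is at least 0.3571.
The only share above 0.3571 is Ivo's 5/11, contributing 31; the remaining 3 contribute 0. Total contributed: 31.
Hiro keeps 31 and receives 2.8 × 31 × 3/11 = 23.67 from the tour-expenses pool, for a payoff of 54.67.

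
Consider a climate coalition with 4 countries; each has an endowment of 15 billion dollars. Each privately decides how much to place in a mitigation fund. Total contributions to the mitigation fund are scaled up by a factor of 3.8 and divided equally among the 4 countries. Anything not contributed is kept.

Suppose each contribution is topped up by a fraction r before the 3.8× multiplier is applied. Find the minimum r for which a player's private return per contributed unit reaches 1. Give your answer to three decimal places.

With matching at rate r, one contributed unit becomes (1 + r) in the mitigation fund and returns 3.8 × (1 + r) / 4 to the contributor.
Setting this equal to 1: 1 + r = 4/3.8 = 1.0526.
So the minimum matching rate is r = 1.0526 − 1 = 0.053.

0.053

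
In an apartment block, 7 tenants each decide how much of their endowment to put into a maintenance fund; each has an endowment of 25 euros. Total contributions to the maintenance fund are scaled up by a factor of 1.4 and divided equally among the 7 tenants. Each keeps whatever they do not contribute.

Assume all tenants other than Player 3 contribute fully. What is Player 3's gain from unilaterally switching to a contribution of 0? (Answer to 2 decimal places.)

20.00 euros

Switching from a contribution of 25 to 0 lets Player 3 keep an extra 25 euros, but lowers the maintenance fund by 25, which costs Player 3 their own share of that drop: 1.4/7 × 25 = 5.00.
Net gain = 25 − 5.00 = 20.00. The private return per contributed unit (0.2000) is below 1, so free-riding is indeed the best response regardless of what the others do.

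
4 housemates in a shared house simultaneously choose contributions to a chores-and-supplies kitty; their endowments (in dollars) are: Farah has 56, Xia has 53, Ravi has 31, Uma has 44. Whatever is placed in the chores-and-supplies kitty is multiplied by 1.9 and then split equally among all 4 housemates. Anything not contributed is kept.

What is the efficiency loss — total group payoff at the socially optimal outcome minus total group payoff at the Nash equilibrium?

The private return per contributed unit is 1.9/4 = 0.4750 < 1 for every player regardless of endowment, so the Nash equilibrium is zero contribution and the group total is Σ E_j = 56 + 53 + 31 + 44 = 184.
Each contributed unit returns 1.900 to the group, so the social optimum is full contribution by everyone: group total = 1.900 × 184 = 349.60.
Efficiency loss = (1.900 − 1) × 184 = 165.60.

165.60 dollars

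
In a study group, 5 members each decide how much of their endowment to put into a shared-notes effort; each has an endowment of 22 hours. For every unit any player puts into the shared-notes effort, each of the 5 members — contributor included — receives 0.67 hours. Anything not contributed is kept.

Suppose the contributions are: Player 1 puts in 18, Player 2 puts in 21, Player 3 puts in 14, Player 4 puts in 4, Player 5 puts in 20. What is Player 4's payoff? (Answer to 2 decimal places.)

69.59 hours

Total contributed: 18 + 21 + 14 + 4 + 20 = 77.
Each receives 0.67 × 77 = 51.59 from the shared-notes effort.
Player 4 keeps 22 − 4 = 18, so Player 4's payoff is 18 + 51.59 = 69.59.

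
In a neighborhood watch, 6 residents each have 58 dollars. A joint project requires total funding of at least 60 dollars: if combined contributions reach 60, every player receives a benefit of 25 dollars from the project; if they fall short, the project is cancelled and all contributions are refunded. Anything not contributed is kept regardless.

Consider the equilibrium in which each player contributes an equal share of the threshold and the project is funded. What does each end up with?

73 dollars

Equal share of the threshold: 60/6 = 10.
At this profile no one gains by cutting their contribution: any cut drops the total below 60, the project is cancelled, contributions are refunded, and the deviator ends with 58, which is less than 58 − 10 + 25 = 73. Contributing more than 10 just wastes the excess. So contributing exactly 10 is a best response.
Each player's payoff: 58 − 10 + 25 = 73.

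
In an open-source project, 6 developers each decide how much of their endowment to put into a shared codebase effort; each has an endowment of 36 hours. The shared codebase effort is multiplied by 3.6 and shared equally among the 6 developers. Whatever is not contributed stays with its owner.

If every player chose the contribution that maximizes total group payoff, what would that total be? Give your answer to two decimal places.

Each contributed unit returns 3.600 to the group as a whole (0.6000 to each of 6 players), which exceeds 1, so the social optimum is full contribution: group total = 3.600 × 216 = 777.60.

777.60 hours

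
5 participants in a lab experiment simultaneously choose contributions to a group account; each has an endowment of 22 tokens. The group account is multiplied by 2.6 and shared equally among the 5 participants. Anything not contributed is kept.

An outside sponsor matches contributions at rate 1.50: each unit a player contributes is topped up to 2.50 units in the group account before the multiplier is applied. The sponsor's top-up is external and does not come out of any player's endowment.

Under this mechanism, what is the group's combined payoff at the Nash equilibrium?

The effective private return per unit is now 2.6 × 2.50 / 5 = 1.3000 > 1, so every player's dominant strategy flips to full contribution.
So the Nash equilibrium is full contribution by all 5; the group earns 2.6 × 2.50 × 110 = 715.00.

715.00 tokens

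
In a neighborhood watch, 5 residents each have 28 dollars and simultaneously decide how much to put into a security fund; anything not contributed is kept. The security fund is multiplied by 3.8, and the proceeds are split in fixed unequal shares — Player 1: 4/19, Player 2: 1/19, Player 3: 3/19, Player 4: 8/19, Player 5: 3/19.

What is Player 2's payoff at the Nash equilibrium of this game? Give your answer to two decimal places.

33.60 dollars

For player j, contributing a unit is worthwhile iff 3.8 × (j's share) ≥ 1, i.e. iff j's share is at least 0.2632.
Only Player 4 (8/19) clears that bar, contributing 28; the remaining 4 contribute 0. Total contributed: 28.
Player 2 keeps 28 and receives 3.8 × 28 × 1/19 = 5.60 from the security fund, for a payoff of 33.60.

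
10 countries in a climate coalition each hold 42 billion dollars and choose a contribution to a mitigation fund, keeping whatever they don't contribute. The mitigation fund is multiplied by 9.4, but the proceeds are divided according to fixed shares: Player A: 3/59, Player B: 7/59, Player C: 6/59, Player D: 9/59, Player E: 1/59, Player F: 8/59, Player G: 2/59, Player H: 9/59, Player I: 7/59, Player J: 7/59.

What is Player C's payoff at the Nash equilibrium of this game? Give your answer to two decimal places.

282.89 billion dollars

A player with share s gets back 9.4·s per unit contributed, so full contribution is dominant for anyone with s > 1/9.4 = 0.1064 and zero contribution is dominant for anyone below.
Player B, Player D, Player F, Player H, Player I and Player J are above the threshold, contributing 42 each; the remaining 4 contribute 0. Total contributed: 252.
Player C keeps 42 and receives 9.4 × 252 × 6/59 = 240.89 from the mitigation fund, for a payoff of 282.89.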